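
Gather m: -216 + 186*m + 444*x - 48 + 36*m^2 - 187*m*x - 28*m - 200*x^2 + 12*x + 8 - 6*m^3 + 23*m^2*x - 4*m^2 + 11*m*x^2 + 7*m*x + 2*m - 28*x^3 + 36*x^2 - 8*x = -6*m^3 + m^2*(23*x + 32) + m*(11*x^2 - 180*x + 160) - 28*x^3 - 164*x^2 + 448*x - 256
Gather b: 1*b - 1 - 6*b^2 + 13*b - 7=-6*b^2 + 14*b - 8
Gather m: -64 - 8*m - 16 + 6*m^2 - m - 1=6*m^2 - 9*m - 81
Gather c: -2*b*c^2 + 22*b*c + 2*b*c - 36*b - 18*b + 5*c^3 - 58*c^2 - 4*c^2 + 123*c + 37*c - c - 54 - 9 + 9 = -54*b + 5*c^3 + c^2*(-2*b - 62) + c*(24*b + 159) - 54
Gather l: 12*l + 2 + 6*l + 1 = 18*l + 3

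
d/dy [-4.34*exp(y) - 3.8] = -4.34*exp(y)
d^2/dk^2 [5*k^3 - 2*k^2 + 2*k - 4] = 30*k - 4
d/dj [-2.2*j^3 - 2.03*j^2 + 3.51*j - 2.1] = -6.6*j^2 - 4.06*j + 3.51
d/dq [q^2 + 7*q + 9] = 2*q + 7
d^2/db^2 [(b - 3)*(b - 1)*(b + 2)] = 6*b - 4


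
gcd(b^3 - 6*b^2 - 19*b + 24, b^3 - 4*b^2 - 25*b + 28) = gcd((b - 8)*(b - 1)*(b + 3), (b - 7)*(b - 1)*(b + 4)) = b - 1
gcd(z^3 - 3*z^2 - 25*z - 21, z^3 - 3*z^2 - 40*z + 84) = z - 7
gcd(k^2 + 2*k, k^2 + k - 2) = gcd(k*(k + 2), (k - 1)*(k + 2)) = k + 2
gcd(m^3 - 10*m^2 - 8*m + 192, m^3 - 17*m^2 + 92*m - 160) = m - 8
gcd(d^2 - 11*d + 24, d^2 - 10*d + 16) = d - 8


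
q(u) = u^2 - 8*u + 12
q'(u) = 2*u - 8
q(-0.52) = 16.43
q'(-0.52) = -9.04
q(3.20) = -3.36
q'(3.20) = -1.60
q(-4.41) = 66.73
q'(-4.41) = -16.82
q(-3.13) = 46.84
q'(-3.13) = -14.26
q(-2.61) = 39.69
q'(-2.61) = -13.22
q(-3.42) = 51.06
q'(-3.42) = -14.84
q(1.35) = 3.02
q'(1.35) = -5.30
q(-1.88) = 30.57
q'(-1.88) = -11.76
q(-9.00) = 165.00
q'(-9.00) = -26.00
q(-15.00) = 357.00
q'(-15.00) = -38.00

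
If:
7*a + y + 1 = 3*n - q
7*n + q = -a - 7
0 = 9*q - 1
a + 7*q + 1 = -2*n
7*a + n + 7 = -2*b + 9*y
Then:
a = 16/45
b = -3133/90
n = -16/15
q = 1/9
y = -34/5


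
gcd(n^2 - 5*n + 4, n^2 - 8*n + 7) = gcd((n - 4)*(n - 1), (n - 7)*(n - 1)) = n - 1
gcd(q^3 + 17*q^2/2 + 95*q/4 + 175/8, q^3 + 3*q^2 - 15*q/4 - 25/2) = q^2 + 5*q + 25/4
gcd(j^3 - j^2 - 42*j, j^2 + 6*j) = j^2 + 6*j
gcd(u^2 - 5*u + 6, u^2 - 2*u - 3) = u - 3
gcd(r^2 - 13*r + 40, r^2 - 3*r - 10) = r - 5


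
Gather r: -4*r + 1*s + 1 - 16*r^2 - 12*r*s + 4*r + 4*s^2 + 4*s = -16*r^2 - 12*r*s + 4*s^2 + 5*s + 1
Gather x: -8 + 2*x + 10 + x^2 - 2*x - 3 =x^2 - 1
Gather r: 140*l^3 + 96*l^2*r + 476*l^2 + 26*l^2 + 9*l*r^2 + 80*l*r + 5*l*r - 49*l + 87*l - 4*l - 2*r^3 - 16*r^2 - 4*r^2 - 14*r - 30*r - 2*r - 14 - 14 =140*l^3 + 502*l^2 + 34*l - 2*r^3 + r^2*(9*l - 20) + r*(96*l^2 + 85*l - 46) - 28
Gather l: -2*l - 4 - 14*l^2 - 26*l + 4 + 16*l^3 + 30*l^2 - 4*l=16*l^3 + 16*l^2 - 32*l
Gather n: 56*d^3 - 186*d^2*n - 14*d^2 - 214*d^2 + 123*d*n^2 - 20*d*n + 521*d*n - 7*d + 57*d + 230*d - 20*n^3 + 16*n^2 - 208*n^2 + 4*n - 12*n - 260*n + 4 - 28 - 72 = 56*d^3 - 228*d^2 + 280*d - 20*n^3 + n^2*(123*d - 192) + n*(-186*d^2 + 501*d - 268) - 96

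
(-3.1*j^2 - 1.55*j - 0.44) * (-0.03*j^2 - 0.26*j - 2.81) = 0.093*j^4 + 0.8525*j^3 + 9.1272*j^2 + 4.4699*j + 1.2364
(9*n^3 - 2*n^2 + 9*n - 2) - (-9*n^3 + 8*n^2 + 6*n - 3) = 18*n^3 - 10*n^2 + 3*n + 1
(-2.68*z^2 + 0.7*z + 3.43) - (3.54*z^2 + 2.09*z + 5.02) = -6.22*z^2 - 1.39*z - 1.59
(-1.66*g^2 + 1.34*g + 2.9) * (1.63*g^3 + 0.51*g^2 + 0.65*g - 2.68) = -2.7058*g^5 + 1.3376*g^4 + 4.3314*g^3 + 6.7988*g^2 - 1.7062*g - 7.772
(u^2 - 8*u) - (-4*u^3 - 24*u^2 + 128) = 4*u^3 + 25*u^2 - 8*u - 128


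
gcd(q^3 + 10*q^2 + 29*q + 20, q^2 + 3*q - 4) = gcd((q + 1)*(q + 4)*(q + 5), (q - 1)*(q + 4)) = q + 4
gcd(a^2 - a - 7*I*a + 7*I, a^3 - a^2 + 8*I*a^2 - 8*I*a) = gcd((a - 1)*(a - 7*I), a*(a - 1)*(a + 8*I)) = a - 1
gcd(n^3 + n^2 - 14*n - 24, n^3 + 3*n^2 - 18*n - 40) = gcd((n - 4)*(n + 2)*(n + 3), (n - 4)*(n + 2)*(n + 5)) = n^2 - 2*n - 8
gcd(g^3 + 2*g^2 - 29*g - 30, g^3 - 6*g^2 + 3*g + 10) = g^2 - 4*g - 5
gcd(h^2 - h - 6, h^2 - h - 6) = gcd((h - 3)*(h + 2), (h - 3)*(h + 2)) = h^2 - h - 6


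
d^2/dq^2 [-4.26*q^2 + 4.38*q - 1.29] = -8.52000000000000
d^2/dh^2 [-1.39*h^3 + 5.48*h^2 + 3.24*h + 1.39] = 10.96 - 8.34*h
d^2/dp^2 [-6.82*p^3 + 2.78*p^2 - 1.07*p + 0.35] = 5.56 - 40.92*p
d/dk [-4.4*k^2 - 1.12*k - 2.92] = -8.8*k - 1.12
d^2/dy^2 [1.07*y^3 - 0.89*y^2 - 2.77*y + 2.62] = 6.42*y - 1.78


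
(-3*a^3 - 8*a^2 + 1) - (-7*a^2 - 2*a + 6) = -3*a^3 - a^2 + 2*a - 5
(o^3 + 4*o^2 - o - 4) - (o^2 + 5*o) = o^3 + 3*o^2 - 6*o - 4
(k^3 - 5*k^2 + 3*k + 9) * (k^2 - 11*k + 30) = k^5 - 16*k^4 + 88*k^3 - 174*k^2 - 9*k + 270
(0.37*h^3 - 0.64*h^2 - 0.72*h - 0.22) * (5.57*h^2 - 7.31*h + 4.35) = 2.0609*h^5 - 6.2695*h^4 + 2.2775*h^3 + 1.2538*h^2 - 1.5238*h - 0.957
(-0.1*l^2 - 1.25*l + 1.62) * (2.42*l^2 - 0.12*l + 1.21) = -0.242*l^4 - 3.013*l^3 + 3.9494*l^2 - 1.7069*l + 1.9602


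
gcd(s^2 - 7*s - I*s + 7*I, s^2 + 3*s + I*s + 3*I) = 1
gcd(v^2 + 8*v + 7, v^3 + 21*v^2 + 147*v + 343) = v + 7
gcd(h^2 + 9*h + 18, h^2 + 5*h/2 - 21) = h + 6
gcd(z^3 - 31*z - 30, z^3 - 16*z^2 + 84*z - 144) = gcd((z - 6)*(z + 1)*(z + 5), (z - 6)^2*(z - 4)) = z - 6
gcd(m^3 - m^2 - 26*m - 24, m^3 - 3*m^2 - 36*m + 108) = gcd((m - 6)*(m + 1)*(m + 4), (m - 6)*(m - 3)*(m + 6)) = m - 6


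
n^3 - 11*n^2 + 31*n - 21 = (n - 7)*(n - 3)*(n - 1)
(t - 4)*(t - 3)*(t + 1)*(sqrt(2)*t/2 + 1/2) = sqrt(2)*t^4/2 - 3*sqrt(2)*t^3 + t^3/2 - 3*t^2 + 5*sqrt(2)*t^2/2 + 5*t/2 + 6*sqrt(2)*t + 6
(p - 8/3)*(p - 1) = p^2 - 11*p/3 + 8/3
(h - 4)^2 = h^2 - 8*h + 16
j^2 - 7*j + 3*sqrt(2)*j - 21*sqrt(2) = (j - 7)*(j + 3*sqrt(2))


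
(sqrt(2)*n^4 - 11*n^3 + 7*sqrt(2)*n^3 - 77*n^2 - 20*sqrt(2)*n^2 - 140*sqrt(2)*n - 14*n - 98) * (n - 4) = sqrt(2)*n^5 - 11*n^4 + 3*sqrt(2)*n^4 - 48*sqrt(2)*n^3 - 33*n^3 - 60*sqrt(2)*n^2 + 294*n^2 - 42*n + 560*sqrt(2)*n + 392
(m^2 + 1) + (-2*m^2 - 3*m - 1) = -m^2 - 3*m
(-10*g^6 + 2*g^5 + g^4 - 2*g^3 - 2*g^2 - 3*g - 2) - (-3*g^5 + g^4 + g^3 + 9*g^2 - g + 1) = -10*g^6 + 5*g^5 - 3*g^3 - 11*g^2 - 2*g - 3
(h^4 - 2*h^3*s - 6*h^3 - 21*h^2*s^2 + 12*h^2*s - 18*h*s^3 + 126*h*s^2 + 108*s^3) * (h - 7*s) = h^5 - 9*h^4*s - 6*h^4 - 7*h^3*s^2 + 54*h^3*s + 129*h^2*s^3 + 42*h^2*s^2 + 126*h*s^4 - 774*h*s^3 - 756*s^4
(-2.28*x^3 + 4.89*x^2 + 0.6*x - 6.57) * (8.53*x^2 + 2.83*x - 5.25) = -19.4484*x^5 + 35.2593*x^4 + 30.9267*x^3 - 80.0166*x^2 - 21.7431*x + 34.4925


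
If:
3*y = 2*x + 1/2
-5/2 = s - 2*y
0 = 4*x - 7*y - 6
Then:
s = -33/2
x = -43/4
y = -7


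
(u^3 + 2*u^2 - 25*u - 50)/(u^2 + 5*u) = u - 3 - 10/u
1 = 1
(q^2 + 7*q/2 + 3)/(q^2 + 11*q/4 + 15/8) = 4*(q + 2)/(4*q + 5)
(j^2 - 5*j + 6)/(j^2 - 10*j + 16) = (j - 3)/(j - 8)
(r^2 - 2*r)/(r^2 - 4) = r/(r + 2)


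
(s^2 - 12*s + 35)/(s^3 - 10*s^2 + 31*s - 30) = (s - 7)/(s^2 - 5*s + 6)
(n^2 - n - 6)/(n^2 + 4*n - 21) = (n + 2)/(n + 7)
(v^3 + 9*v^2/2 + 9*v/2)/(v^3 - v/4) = 2*(2*v^2 + 9*v + 9)/(4*v^2 - 1)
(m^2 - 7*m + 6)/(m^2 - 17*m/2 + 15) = 2*(m - 1)/(2*m - 5)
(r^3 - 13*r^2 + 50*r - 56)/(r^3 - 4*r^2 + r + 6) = (r^2 - 11*r + 28)/(r^2 - 2*r - 3)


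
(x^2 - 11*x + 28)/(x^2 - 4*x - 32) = (-x^2 + 11*x - 28)/(-x^2 + 4*x + 32)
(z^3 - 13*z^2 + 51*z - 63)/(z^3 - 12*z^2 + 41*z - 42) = (z - 3)/(z - 2)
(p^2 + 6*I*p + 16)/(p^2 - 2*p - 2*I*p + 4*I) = (p + 8*I)/(p - 2)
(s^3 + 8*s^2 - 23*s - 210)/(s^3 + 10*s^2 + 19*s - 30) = (s^2 + 2*s - 35)/(s^2 + 4*s - 5)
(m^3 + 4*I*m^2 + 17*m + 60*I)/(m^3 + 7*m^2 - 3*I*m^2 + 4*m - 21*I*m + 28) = (m^2 + 8*I*m - 15)/(m^2 + m*(7 + I) + 7*I)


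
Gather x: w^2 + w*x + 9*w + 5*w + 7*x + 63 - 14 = w^2 + 14*w + x*(w + 7) + 49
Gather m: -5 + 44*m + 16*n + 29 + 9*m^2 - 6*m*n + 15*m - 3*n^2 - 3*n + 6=9*m^2 + m*(59 - 6*n) - 3*n^2 + 13*n + 30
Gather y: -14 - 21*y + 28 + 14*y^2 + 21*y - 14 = 14*y^2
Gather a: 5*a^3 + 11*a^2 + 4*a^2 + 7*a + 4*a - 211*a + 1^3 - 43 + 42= 5*a^3 + 15*a^2 - 200*a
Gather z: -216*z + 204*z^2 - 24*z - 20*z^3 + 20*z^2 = -20*z^3 + 224*z^2 - 240*z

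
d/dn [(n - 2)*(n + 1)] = 2*n - 1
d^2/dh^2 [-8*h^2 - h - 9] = -16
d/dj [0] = 0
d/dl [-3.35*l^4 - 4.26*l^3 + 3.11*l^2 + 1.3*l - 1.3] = -13.4*l^3 - 12.78*l^2 + 6.22*l + 1.3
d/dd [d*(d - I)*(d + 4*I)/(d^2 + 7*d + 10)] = (d^4 + 14*d^3 + d^2*(26 + 21*I) + 60*I*d + 40)/(d^4 + 14*d^3 + 69*d^2 + 140*d + 100)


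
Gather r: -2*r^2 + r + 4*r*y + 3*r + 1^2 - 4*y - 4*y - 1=-2*r^2 + r*(4*y + 4) - 8*y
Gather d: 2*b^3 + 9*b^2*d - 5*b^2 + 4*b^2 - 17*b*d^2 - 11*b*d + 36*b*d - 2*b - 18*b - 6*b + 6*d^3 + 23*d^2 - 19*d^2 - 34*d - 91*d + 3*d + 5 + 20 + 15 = 2*b^3 - b^2 - 26*b + 6*d^3 + d^2*(4 - 17*b) + d*(9*b^2 + 25*b - 122) + 40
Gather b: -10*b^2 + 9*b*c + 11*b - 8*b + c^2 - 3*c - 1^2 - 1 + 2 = -10*b^2 + b*(9*c + 3) + c^2 - 3*c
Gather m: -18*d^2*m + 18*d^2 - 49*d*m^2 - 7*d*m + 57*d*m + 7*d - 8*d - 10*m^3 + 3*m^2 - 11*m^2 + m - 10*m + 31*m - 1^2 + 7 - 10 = 18*d^2 - d - 10*m^3 + m^2*(-49*d - 8) + m*(-18*d^2 + 50*d + 22) - 4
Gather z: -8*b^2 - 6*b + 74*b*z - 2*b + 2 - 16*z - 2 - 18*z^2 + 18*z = -8*b^2 - 8*b - 18*z^2 + z*(74*b + 2)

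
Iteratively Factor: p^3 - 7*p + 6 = (p - 1)*(p^2 + p - 6) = (p - 2)*(p - 1)*(p + 3)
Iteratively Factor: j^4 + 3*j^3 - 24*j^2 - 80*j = (j + 4)*(j^3 - j^2 - 20*j) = (j - 5)*(j + 4)*(j^2 + 4*j) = j*(j - 5)*(j + 4)*(j + 4)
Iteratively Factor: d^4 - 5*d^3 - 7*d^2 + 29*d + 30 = (d + 1)*(d^3 - 6*d^2 - d + 30) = (d - 3)*(d + 1)*(d^2 - 3*d - 10) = (d - 5)*(d - 3)*(d + 1)*(d + 2)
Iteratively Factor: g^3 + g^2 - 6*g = (g + 3)*(g^2 - 2*g) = g*(g + 3)*(g - 2)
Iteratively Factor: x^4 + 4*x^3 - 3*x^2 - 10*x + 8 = (x - 1)*(x^3 + 5*x^2 + 2*x - 8) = (x - 1)*(x + 4)*(x^2 + x - 2) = (x - 1)^2*(x + 4)*(x + 2)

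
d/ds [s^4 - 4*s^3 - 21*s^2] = 2*s*(2*s^2 - 6*s - 21)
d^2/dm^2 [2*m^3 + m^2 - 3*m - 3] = 12*m + 2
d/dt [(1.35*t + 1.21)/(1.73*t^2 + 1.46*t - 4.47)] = (2.3355*t^2 + 1.971*t - (1.35*t + 1.21)*(3.46*t + 1.46) - 6.0345)/(1.73*t^2 + 1.46*t - 4.47)^2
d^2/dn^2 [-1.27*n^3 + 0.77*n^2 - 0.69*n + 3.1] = 1.54 - 7.62*n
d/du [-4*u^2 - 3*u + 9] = -8*u - 3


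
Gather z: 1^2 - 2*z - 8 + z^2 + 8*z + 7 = z^2 + 6*z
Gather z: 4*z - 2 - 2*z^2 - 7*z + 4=-2*z^2 - 3*z + 2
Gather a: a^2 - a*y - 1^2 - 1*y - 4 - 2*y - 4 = a^2 - a*y - 3*y - 9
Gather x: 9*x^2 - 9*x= 9*x^2 - 9*x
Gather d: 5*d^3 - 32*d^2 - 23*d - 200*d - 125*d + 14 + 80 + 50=5*d^3 - 32*d^2 - 348*d + 144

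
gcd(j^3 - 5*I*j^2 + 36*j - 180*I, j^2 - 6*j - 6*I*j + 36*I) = j - 6*I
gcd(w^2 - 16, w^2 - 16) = w^2 - 16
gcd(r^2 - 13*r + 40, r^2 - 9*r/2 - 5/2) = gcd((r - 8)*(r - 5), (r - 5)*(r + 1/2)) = r - 5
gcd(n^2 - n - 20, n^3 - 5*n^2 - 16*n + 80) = n^2 - n - 20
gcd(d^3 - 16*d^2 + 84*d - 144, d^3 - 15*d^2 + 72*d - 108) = d^2 - 12*d + 36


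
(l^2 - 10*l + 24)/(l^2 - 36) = (l - 4)/(l + 6)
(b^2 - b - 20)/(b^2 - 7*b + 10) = (b + 4)/(b - 2)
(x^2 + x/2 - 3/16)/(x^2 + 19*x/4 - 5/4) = (x + 3/4)/(x + 5)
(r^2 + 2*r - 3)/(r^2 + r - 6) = (r - 1)/(r - 2)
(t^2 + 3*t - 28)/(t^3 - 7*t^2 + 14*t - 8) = (t + 7)/(t^2 - 3*t + 2)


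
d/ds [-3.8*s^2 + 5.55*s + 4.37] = 5.55 - 7.6*s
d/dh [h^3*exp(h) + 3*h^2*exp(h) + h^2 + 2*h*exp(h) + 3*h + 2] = h^3*exp(h) + 6*h^2*exp(h) + 8*h*exp(h) + 2*h + 2*exp(h) + 3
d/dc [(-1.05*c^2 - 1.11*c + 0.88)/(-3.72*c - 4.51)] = (3.906*c^2 + 9.471*c + 8.2797)/(13.8384*c^2 + 33.5544*c + 20.3401)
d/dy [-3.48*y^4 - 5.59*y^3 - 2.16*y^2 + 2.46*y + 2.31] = -13.92*y^3 - 16.77*y^2 - 4.32*y + 2.46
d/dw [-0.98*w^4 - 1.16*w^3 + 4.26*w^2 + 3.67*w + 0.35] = -3.92*w^3 - 3.48*w^2 + 8.52*w + 3.67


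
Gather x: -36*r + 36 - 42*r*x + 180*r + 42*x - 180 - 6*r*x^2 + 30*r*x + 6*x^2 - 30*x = 144*r + x^2*(6 - 6*r) + x*(12 - 12*r) - 144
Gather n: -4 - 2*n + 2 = -2*n - 2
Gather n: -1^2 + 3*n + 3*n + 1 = 6*n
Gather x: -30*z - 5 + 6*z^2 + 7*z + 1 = 6*z^2 - 23*z - 4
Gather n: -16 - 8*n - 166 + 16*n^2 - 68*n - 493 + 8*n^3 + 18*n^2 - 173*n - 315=8*n^3 + 34*n^2 - 249*n - 990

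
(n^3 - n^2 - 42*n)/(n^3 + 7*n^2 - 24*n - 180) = n*(n - 7)/(n^2 + n - 30)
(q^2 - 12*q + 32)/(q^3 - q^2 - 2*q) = (-q^2 + 12*q - 32)/(q*(-q^2 + q + 2))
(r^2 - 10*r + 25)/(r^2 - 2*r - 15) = (r - 5)/(r + 3)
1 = 1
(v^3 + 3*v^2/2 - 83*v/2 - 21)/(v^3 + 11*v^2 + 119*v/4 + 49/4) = 2*(v - 6)/(2*v + 7)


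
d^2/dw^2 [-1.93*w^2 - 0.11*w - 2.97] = -3.86000000000000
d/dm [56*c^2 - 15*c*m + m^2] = -15*c + 2*m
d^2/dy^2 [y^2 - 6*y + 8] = 2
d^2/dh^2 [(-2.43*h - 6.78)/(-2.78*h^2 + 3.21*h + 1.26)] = ((-40.5324*h - 22.0962)*(-2.78*h^2 + 3.21*h + 1.26) - (2.43*h + 6.78)*(5.56*h - 3.21)*(11.12*h - 6.42))/(-2.78*h^2 + 3.21*h + 1.26)^3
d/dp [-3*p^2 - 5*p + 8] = -6*p - 5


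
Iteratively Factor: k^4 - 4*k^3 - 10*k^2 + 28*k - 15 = (k - 1)*(k^3 - 3*k^2 - 13*k + 15) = (k - 1)*(k + 3)*(k^2 - 6*k + 5) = (k - 5)*(k - 1)*(k + 3)*(k - 1)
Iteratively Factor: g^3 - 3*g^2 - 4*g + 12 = (g - 2)*(g^2 - g - 6) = (g - 3)*(g - 2)*(g + 2)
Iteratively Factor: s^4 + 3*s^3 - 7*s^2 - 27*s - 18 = (s - 3)*(s^3 + 6*s^2 + 11*s + 6) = (s - 3)*(s + 1)*(s^2 + 5*s + 6) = (s - 3)*(s + 1)*(s + 2)*(s + 3)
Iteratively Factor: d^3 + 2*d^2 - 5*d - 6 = (d + 3)*(d^2 - d - 2) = (d - 2)*(d + 3)*(d + 1)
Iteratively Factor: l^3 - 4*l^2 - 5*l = (l + 1)*(l^2 - 5*l) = l*(l + 1)*(l - 5)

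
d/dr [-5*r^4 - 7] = -20*r^3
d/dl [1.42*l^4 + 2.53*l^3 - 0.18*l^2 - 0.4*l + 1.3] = 5.68*l^3 + 7.59*l^2 - 0.36*l - 0.4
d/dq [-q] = -1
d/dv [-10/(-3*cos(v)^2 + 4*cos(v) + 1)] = 20*(3*cos(v) - 2)*sin(v)/(-3*cos(v)^2 + 4*cos(v) + 1)^2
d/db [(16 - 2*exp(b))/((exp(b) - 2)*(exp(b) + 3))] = 2*(exp(2*b) - 16*exp(b) - 2)*exp(b)/(exp(4*b) + 2*exp(3*b) - 11*exp(2*b) - 12*exp(b) + 36)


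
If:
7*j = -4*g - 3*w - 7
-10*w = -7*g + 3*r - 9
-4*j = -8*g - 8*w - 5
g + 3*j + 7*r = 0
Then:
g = -8325/8504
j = -1037/2126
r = 2967/8504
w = 117/1063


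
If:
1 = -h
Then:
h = -1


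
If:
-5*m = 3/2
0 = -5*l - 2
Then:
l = -2/5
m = -3/10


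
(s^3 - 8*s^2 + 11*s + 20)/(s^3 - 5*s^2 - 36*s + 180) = (s^2 - 3*s - 4)/(s^2 - 36)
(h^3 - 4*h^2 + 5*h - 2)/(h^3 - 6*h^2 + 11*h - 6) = (h - 1)/(h - 3)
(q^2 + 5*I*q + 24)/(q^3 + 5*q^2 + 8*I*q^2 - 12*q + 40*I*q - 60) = (q^2 + 5*I*q + 24)/(q^3 + q^2*(5 + 8*I) + q*(-12 + 40*I) - 60)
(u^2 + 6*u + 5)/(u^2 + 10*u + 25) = (u + 1)/(u + 5)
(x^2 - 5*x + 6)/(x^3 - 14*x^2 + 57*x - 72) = (x - 2)/(x^2 - 11*x + 24)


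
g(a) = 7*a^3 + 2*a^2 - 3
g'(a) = 21*a^2 + 4*a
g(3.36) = 285.11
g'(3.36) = 250.52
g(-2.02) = -52.54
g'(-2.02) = 77.61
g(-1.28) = -14.40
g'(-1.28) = 29.29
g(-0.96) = -7.35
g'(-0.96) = 15.51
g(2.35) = 98.89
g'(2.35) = 125.37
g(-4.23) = -497.02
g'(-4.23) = 358.83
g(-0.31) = -3.02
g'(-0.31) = 0.78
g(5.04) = 943.97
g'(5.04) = 553.59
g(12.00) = 12381.00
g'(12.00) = 3072.00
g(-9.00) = -4944.00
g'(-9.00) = 1665.00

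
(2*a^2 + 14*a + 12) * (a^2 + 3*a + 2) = 2*a^4 + 20*a^3 + 58*a^2 + 64*a + 24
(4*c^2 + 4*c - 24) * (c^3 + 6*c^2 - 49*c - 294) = 4*c^5 + 28*c^4 - 196*c^3 - 1516*c^2 + 7056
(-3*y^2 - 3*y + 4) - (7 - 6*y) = -3*y^2 + 3*y - 3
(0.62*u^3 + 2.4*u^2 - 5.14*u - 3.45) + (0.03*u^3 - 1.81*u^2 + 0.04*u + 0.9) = 0.65*u^3 + 0.59*u^2 - 5.1*u - 2.55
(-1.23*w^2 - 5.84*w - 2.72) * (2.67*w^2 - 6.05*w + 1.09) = -3.2841*w^4 - 8.1513*w^3 + 26.7289*w^2 + 10.0904*w - 2.9648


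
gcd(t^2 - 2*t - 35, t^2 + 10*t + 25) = t + 5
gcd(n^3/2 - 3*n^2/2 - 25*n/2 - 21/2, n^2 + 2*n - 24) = 1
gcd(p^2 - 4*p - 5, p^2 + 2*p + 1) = p + 1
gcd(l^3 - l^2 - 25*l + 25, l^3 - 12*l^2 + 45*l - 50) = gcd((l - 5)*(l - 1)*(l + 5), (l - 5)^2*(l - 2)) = l - 5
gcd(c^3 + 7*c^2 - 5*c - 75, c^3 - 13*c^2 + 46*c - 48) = c - 3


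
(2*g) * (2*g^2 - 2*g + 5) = 4*g^3 - 4*g^2 + 10*g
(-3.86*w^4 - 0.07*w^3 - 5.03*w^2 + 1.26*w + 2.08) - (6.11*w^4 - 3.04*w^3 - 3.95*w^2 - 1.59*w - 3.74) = -9.97*w^4 + 2.97*w^3 - 1.08*w^2 + 2.85*w + 5.82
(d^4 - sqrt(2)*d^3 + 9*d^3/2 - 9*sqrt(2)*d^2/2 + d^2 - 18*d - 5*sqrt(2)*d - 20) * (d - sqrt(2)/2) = d^5 - 3*sqrt(2)*d^4/2 + 9*d^4/2 - 27*sqrt(2)*d^3/4 + 2*d^3 - 27*d^2/2 - 11*sqrt(2)*d^2/2 - 15*d + 9*sqrt(2)*d + 10*sqrt(2)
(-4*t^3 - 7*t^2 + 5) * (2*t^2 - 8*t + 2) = -8*t^5 + 18*t^4 + 48*t^3 - 4*t^2 - 40*t + 10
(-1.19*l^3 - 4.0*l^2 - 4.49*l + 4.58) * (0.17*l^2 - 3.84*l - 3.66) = -0.2023*l^5 + 3.8896*l^4 + 18.9521*l^3 + 32.6602*l^2 - 1.1538*l - 16.7628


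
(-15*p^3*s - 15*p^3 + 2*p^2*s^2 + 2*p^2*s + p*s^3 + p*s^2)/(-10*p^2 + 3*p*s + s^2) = p*(3*p*s + 3*p - s^2 - s)/(2*p - s)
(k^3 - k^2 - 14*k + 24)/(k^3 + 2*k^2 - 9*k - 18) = (k^2 + 2*k - 8)/(k^2 + 5*k + 6)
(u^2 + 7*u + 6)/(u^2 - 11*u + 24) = (u^2 + 7*u + 6)/(u^2 - 11*u + 24)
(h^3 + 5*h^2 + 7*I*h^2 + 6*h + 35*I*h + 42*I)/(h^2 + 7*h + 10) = (h^2 + h*(3 + 7*I) + 21*I)/(h + 5)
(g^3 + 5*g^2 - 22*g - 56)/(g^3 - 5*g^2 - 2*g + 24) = (g + 7)/(g - 3)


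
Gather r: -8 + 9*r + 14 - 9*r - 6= 0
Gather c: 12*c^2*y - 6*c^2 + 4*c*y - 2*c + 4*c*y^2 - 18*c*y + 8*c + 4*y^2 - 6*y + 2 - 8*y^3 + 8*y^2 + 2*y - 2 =c^2*(12*y - 6) + c*(4*y^2 - 14*y + 6) - 8*y^3 + 12*y^2 - 4*y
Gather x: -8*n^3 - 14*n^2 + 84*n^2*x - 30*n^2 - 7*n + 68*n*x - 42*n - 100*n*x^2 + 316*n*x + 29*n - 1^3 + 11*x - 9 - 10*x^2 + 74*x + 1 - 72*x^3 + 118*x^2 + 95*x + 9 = -8*n^3 - 44*n^2 - 20*n - 72*x^3 + x^2*(108 - 100*n) + x*(84*n^2 + 384*n + 180)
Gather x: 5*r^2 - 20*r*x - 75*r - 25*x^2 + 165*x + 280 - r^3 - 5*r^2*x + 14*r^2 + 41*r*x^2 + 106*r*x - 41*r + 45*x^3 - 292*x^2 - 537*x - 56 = -r^3 + 19*r^2 - 116*r + 45*x^3 + x^2*(41*r - 317) + x*(-5*r^2 + 86*r - 372) + 224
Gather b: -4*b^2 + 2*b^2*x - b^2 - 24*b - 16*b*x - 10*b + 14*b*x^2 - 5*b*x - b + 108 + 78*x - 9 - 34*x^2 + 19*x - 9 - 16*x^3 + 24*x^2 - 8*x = b^2*(2*x - 5) + b*(14*x^2 - 21*x - 35) - 16*x^3 - 10*x^2 + 89*x + 90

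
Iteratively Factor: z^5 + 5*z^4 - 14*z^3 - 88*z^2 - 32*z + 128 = (z + 2)*(z^4 + 3*z^3 - 20*z^2 - 48*z + 64) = (z - 4)*(z + 2)*(z^3 + 7*z^2 + 8*z - 16) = (z - 4)*(z + 2)*(z + 4)*(z^2 + 3*z - 4) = (z - 4)*(z + 2)*(z + 4)^2*(z - 1)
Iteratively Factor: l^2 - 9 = (l + 3)*(l - 3)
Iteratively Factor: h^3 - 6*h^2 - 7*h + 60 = (h + 3)*(h^2 - 9*h + 20) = (h - 4)*(h + 3)*(h - 5)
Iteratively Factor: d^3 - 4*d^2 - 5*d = (d)*(d^2 - 4*d - 5) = d*(d + 1)*(d - 5)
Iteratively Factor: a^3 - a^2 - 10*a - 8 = (a + 2)*(a^2 - 3*a - 4) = (a - 4)*(a + 2)*(a + 1)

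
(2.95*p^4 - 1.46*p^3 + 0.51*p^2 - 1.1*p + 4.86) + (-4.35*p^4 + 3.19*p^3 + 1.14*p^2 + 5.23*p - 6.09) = -1.4*p^4 + 1.73*p^3 + 1.65*p^2 + 4.13*p - 1.23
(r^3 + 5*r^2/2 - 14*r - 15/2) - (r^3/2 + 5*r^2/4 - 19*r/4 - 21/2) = r^3/2 + 5*r^2/4 - 37*r/4 + 3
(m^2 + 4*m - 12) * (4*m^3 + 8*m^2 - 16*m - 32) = 4*m^5 + 24*m^4 - 32*m^3 - 192*m^2 + 64*m + 384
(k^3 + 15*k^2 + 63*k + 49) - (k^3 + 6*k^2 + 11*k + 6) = 9*k^2 + 52*k + 43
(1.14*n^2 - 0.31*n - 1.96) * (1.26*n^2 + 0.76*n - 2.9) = 1.4364*n^4 + 0.4758*n^3 - 6.0112*n^2 - 0.5906*n + 5.684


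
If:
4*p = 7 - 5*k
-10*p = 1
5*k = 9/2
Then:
No Solution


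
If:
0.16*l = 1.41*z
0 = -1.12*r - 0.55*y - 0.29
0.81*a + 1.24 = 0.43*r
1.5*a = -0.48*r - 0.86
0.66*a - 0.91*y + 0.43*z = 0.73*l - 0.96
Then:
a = -0.93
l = 4.27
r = 1.13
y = -2.82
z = 0.48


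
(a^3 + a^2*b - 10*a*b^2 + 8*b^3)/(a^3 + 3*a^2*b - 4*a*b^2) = (a - 2*b)/a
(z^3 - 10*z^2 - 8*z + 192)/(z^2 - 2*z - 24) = z - 8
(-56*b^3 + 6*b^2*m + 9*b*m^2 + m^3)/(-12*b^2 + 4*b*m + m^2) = (28*b^2 + 11*b*m + m^2)/(6*b + m)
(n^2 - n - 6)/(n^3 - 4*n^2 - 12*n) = (n - 3)/(n*(n - 6))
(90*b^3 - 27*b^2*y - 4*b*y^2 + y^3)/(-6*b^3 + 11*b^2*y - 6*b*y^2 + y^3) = (-30*b^2 - b*y + y^2)/(2*b^2 - 3*b*y + y^2)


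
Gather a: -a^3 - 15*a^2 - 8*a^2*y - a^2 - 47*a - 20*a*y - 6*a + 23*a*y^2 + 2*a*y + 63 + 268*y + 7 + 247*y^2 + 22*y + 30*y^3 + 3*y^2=-a^3 + a^2*(-8*y - 16) + a*(23*y^2 - 18*y - 53) + 30*y^3 + 250*y^2 + 290*y + 70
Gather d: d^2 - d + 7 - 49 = d^2 - d - 42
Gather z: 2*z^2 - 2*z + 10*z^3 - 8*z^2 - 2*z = 10*z^3 - 6*z^2 - 4*z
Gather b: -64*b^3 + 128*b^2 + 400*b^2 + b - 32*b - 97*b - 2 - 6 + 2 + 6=-64*b^3 + 528*b^2 - 128*b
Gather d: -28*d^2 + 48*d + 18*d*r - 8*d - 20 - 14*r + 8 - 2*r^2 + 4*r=-28*d^2 + d*(18*r + 40) - 2*r^2 - 10*r - 12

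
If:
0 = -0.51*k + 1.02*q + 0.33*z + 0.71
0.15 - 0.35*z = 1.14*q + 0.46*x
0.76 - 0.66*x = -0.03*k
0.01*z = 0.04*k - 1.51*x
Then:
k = -4.43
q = 49.23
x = 0.95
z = -161.18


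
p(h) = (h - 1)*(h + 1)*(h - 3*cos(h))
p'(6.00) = 43.10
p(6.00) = 109.18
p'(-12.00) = 721.95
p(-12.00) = -2078.01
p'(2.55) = 40.41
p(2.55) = 27.73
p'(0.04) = -1.35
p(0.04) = 2.95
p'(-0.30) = 1.80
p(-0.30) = 2.88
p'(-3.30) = 16.80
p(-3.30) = -3.34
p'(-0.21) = 0.96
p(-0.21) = 3.01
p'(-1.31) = 4.10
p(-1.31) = -1.49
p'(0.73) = -3.60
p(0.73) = 0.70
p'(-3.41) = 22.61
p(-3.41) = -5.50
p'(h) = (h - 1)*(h + 1)*(3*sin(h) + 1) + (h - 1)*(h - 3*cos(h)) + (h + 1)*(h - 3*cos(h))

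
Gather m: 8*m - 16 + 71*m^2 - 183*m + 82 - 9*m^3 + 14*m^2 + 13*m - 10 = -9*m^3 + 85*m^2 - 162*m + 56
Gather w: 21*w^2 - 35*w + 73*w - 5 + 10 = 21*w^2 + 38*w + 5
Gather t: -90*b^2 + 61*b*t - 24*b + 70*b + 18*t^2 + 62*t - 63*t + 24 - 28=-90*b^2 + 46*b + 18*t^2 + t*(61*b - 1) - 4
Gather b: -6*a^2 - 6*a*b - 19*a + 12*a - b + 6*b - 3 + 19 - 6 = -6*a^2 - 7*a + b*(5 - 6*a) + 10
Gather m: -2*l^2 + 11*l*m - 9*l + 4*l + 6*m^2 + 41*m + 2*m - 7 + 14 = -2*l^2 - 5*l + 6*m^2 + m*(11*l + 43) + 7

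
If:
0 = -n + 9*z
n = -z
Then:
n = 0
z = 0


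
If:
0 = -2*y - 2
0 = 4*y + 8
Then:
No Solution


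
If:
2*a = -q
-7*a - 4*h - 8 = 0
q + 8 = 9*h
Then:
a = -104/55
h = 72/55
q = 208/55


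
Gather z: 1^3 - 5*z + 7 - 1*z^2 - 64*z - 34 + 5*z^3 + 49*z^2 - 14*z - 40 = 5*z^3 + 48*z^2 - 83*z - 66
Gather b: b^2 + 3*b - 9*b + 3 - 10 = b^2 - 6*b - 7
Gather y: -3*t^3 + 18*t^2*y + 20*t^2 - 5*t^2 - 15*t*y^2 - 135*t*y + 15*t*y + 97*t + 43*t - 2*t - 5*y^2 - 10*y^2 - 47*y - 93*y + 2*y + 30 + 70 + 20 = -3*t^3 + 15*t^2 + 138*t + y^2*(-15*t - 15) + y*(18*t^2 - 120*t - 138) + 120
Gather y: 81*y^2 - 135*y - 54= 81*y^2 - 135*y - 54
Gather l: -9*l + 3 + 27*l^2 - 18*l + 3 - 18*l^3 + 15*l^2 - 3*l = -18*l^3 + 42*l^2 - 30*l + 6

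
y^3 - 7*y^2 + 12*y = y*(y - 4)*(y - 3)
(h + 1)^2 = h^2 + 2*h + 1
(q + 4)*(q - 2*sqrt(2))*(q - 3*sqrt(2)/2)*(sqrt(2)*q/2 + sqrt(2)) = sqrt(2)*q^4/2 - 7*q^3/2 + 3*sqrt(2)*q^3 - 21*q^2 + 7*sqrt(2)*q^2 - 28*q + 18*sqrt(2)*q + 24*sqrt(2)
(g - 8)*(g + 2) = g^2 - 6*g - 16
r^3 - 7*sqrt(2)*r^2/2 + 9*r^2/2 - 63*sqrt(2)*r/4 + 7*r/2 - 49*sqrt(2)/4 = (r + 1)*(r + 7/2)*(r - 7*sqrt(2)/2)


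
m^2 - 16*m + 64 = (m - 8)^2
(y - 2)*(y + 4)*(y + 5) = y^3 + 7*y^2 + 2*y - 40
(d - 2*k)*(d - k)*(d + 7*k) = d^3 + 4*d^2*k - 19*d*k^2 + 14*k^3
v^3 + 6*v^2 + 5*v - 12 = (v - 1)*(v + 3)*(v + 4)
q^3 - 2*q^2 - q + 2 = (q - 2)*(q - 1)*(q + 1)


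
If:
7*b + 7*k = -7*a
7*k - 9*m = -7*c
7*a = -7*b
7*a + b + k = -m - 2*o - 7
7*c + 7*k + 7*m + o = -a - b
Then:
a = -31*o/96 - 7/6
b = 31*o/96 + 7/6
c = -9*o/112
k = 0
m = -o/16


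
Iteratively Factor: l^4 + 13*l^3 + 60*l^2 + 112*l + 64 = (l + 4)*(l^3 + 9*l^2 + 24*l + 16) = (l + 4)^2*(l^2 + 5*l + 4) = (l + 4)^3*(l + 1)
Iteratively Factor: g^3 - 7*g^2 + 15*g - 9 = (g - 3)*(g^2 - 4*g + 3) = (g - 3)*(g - 1)*(g - 3)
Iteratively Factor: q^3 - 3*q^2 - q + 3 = (q - 3)*(q^2 - 1) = (q - 3)*(q - 1)*(q + 1)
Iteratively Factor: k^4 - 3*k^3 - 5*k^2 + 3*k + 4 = (k + 1)*(k^3 - 4*k^2 - k + 4) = (k - 4)*(k + 1)*(k^2 - 1) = (k - 4)*(k - 1)*(k + 1)*(k + 1)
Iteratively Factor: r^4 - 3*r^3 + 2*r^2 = (r)*(r^3 - 3*r^2 + 2*r) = r*(r - 2)*(r^2 - r) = r^2*(r - 2)*(r - 1)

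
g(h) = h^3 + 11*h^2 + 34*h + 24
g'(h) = 3*h^2 + 22*h + 34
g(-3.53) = -2.94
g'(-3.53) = -6.28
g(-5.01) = 4.01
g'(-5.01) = -0.92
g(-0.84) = 2.61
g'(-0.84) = 17.64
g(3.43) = 310.39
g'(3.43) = 144.75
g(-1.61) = -6.40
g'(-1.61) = 6.36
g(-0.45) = 10.84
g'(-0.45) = 24.71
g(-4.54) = 2.79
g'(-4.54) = -4.05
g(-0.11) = 20.39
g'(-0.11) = 31.62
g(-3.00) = -6.00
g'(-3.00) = -5.00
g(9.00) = 1950.00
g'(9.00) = 475.00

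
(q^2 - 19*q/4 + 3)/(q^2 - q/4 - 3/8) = 2*(q - 4)/(2*q + 1)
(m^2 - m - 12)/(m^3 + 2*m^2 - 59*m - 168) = (m - 4)/(m^2 - m - 56)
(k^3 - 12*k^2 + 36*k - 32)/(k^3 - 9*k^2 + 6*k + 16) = (k - 2)/(k + 1)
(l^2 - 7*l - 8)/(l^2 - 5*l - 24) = (l + 1)/(l + 3)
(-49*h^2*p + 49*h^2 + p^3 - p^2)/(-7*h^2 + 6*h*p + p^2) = (-7*h*p + 7*h + p^2 - p)/(-h + p)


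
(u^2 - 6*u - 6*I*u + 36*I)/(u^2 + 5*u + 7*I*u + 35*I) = (u^2 - 6*u*(1 + I) + 36*I)/(u^2 + u*(5 + 7*I) + 35*I)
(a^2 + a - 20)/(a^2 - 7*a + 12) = (a + 5)/(a - 3)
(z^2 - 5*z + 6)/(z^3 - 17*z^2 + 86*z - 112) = (z - 3)/(z^2 - 15*z + 56)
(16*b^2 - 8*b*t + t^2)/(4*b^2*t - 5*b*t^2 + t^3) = (-4*b + t)/(t*(-b + t))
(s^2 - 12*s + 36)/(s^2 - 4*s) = (s^2 - 12*s + 36)/(s*(s - 4))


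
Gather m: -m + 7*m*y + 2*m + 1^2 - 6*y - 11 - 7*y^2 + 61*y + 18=m*(7*y + 1) - 7*y^2 + 55*y + 8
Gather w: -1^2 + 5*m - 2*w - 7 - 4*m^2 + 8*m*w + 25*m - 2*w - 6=-4*m^2 + 30*m + w*(8*m - 4) - 14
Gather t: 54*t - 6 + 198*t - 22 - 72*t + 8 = 180*t - 20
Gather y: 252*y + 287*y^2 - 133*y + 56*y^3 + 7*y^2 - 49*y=56*y^3 + 294*y^2 + 70*y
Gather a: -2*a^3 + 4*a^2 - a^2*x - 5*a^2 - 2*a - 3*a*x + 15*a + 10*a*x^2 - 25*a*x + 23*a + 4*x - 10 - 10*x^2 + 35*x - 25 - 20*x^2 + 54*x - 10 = -2*a^3 + a^2*(-x - 1) + a*(10*x^2 - 28*x + 36) - 30*x^2 + 93*x - 45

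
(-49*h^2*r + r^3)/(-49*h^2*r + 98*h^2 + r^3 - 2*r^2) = r/(r - 2)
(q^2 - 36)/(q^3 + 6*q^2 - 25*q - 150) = (q - 6)/(q^2 - 25)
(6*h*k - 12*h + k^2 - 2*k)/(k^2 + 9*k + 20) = (6*h*k - 12*h + k^2 - 2*k)/(k^2 + 9*k + 20)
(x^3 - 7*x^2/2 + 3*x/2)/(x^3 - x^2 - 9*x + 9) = x*(2*x - 1)/(2*(x^2 + 2*x - 3))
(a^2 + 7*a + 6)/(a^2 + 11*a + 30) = (a + 1)/(a + 5)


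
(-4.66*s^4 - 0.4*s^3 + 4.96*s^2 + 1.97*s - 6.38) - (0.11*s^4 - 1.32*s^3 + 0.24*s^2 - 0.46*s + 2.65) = -4.77*s^4 + 0.92*s^3 + 4.72*s^2 + 2.43*s - 9.03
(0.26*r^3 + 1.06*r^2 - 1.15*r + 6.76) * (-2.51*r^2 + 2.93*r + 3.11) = -0.6526*r^5 - 1.8988*r^4 + 6.8009*r^3 - 17.0405*r^2 + 16.2303*r + 21.0236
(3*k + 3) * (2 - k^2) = -3*k^3 - 3*k^2 + 6*k + 6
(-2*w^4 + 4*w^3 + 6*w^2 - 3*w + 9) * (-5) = 10*w^4 - 20*w^3 - 30*w^2 + 15*w - 45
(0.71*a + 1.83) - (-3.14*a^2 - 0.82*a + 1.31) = 3.14*a^2 + 1.53*a + 0.52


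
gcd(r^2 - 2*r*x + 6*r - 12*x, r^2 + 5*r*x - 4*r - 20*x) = 1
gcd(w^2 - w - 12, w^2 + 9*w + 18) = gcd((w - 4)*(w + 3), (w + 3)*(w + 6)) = w + 3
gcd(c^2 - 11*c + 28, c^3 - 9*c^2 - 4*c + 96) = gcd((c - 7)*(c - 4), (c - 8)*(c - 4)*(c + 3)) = c - 4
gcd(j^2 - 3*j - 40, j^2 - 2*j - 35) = j + 5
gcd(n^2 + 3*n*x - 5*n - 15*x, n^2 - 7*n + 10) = n - 5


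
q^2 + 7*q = q*(q + 7)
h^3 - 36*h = h*(h - 6)*(h + 6)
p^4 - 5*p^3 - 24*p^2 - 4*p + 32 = (p - 8)*(p - 1)*(p + 2)^2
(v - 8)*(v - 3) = v^2 - 11*v + 24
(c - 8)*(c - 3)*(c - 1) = c^3 - 12*c^2 + 35*c - 24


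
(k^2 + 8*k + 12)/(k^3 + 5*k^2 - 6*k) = (k + 2)/(k*(k - 1))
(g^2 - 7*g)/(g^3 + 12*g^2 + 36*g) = (g - 7)/(g^2 + 12*g + 36)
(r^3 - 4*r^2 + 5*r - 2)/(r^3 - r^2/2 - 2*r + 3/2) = 2*(r - 2)/(2*r + 3)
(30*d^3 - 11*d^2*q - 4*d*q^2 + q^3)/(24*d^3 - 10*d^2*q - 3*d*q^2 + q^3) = (-5*d + q)/(-4*d + q)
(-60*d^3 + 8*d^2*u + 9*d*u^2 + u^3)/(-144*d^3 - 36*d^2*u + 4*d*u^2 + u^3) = (-10*d^2 + 3*d*u + u^2)/(-24*d^2 - 2*d*u + u^2)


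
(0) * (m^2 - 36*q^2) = 0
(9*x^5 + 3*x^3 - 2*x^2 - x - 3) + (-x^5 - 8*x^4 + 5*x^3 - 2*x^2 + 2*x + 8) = 8*x^5 - 8*x^4 + 8*x^3 - 4*x^2 + x + 5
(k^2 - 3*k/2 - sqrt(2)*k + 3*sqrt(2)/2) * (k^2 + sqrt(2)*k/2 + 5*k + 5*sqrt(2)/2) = k^4 - sqrt(2)*k^3/2 + 7*k^3/2 - 17*k^2/2 - 7*sqrt(2)*k^2/4 - 7*k/2 + 15*sqrt(2)*k/4 + 15/2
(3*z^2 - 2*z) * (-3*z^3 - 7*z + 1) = -9*z^5 + 6*z^4 - 21*z^3 + 17*z^2 - 2*z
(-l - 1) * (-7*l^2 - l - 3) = 7*l^3 + 8*l^2 + 4*l + 3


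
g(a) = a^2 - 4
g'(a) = 2*a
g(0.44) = -3.81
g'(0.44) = 0.88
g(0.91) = -3.17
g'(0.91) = 1.82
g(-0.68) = -3.54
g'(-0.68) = -1.36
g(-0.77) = -3.41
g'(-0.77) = -1.54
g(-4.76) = 18.66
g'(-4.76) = -9.52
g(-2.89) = 4.35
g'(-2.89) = -5.78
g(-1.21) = -2.54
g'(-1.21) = -2.42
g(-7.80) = 56.84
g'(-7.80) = -15.60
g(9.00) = 77.00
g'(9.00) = 18.00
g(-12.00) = 140.00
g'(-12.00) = -24.00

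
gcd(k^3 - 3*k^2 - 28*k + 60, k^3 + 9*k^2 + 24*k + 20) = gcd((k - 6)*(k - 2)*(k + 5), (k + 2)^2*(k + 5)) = k + 5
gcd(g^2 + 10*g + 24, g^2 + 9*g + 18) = g + 6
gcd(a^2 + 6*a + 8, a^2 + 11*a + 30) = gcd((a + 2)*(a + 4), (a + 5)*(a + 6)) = 1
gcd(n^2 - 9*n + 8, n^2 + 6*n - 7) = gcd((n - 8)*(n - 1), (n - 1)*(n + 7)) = n - 1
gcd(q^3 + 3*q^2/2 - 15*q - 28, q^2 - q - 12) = q - 4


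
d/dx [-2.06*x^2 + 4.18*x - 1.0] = 4.18 - 4.12*x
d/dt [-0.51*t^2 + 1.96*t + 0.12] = 1.96 - 1.02*t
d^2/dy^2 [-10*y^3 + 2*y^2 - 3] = 4 - 60*y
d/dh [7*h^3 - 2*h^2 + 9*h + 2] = 21*h^2 - 4*h + 9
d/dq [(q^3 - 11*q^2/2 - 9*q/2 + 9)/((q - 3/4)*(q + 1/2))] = 4*(16*q^4 - 8*q^3 + 76*q^2 - 222*q + 63)/(64*q^4 - 32*q^3 - 44*q^2 + 12*q + 9)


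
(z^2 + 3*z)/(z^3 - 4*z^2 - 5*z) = (z + 3)/(z^2 - 4*z - 5)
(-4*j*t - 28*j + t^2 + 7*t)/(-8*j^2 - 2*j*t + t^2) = (t + 7)/(2*j + t)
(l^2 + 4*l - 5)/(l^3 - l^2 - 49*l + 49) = (l + 5)/(l^2 - 49)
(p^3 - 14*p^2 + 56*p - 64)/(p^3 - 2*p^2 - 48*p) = (p^2 - 6*p + 8)/(p*(p + 6))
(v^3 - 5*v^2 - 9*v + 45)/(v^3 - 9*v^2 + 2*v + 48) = (v^2 - 2*v - 15)/(v^2 - 6*v - 16)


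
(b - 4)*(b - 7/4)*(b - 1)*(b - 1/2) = b^4 - 29*b^3/4 + 129*b^2/8 - 107*b/8 + 7/2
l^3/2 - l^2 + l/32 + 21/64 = (l/2 + 1/4)*(l - 7/4)*(l - 3/4)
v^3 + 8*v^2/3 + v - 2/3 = (v - 1/3)*(v + 1)*(v + 2)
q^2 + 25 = (q - 5*I)*(q + 5*I)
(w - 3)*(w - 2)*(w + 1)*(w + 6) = w^4 + 2*w^3 - 23*w^2 + 12*w + 36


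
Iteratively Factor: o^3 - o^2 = (o)*(o^2 - o) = o*(o - 1)*(o)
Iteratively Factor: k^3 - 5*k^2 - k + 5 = (k - 5)*(k^2 - 1) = (k - 5)*(k + 1)*(k - 1)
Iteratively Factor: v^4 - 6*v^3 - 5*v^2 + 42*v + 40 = (v + 1)*(v^3 - 7*v^2 + 2*v + 40) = (v - 5)*(v + 1)*(v^2 - 2*v - 8) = (v - 5)*(v - 4)*(v + 1)*(v + 2)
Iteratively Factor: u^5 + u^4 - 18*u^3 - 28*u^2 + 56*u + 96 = (u + 2)*(u^4 - u^3 - 16*u^2 + 4*u + 48) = (u + 2)*(u + 3)*(u^3 - 4*u^2 - 4*u + 16) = (u - 4)*(u + 2)*(u + 3)*(u^2 - 4) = (u - 4)*(u - 2)*(u + 2)*(u + 3)*(u + 2)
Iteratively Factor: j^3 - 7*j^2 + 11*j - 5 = (j - 1)*(j^2 - 6*j + 5) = (j - 5)*(j - 1)*(j - 1)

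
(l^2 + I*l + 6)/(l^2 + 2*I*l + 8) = (l + 3*I)/(l + 4*I)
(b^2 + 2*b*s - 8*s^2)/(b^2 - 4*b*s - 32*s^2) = (-b + 2*s)/(-b + 8*s)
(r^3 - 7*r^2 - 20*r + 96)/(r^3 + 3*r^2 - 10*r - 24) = (r - 8)/(r + 2)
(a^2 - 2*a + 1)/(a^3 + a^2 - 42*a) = (a^2 - 2*a + 1)/(a*(a^2 + a - 42))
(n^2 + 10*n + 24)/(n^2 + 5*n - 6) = (n + 4)/(n - 1)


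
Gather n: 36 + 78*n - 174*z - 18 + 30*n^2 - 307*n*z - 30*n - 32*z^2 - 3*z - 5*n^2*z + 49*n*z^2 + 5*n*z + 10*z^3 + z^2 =n^2*(30 - 5*z) + n*(49*z^2 - 302*z + 48) + 10*z^3 - 31*z^2 - 177*z + 18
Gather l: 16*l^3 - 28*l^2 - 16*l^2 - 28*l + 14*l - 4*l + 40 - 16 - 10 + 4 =16*l^3 - 44*l^2 - 18*l + 18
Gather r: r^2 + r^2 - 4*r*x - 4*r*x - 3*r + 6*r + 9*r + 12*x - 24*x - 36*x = 2*r^2 + r*(12 - 8*x) - 48*x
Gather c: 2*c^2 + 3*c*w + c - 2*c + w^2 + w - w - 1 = 2*c^2 + c*(3*w - 1) + w^2 - 1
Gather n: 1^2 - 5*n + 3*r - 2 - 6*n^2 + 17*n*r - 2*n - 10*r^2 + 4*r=-6*n^2 + n*(17*r - 7) - 10*r^2 + 7*r - 1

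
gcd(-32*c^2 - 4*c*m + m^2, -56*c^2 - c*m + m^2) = 8*c - m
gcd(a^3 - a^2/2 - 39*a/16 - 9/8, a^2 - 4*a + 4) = a - 2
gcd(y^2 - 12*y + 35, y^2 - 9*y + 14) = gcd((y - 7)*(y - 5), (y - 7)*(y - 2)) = y - 7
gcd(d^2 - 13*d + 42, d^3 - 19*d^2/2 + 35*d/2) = d - 7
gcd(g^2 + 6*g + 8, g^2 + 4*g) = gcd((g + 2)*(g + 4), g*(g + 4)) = g + 4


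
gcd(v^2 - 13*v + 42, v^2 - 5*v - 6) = v - 6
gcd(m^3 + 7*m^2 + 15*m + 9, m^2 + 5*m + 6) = m + 3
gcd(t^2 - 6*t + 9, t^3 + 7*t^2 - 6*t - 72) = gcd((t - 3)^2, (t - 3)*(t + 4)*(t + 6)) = t - 3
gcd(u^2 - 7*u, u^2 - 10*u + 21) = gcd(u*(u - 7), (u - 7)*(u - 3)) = u - 7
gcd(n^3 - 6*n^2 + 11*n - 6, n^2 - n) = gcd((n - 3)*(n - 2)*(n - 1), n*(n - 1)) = n - 1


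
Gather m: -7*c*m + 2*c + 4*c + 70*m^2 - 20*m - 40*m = 6*c + 70*m^2 + m*(-7*c - 60)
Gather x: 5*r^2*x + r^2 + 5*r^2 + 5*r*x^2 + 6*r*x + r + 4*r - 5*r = 6*r^2 + 5*r*x^2 + x*(5*r^2 + 6*r)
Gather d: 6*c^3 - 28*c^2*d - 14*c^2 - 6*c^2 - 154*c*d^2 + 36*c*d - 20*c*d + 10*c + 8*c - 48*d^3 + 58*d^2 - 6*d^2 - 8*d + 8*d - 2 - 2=6*c^3 - 20*c^2 + 18*c - 48*d^3 + d^2*(52 - 154*c) + d*(-28*c^2 + 16*c) - 4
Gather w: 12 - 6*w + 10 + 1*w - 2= 20 - 5*w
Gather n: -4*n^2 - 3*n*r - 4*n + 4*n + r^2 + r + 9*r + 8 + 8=-4*n^2 - 3*n*r + r^2 + 10*r + 16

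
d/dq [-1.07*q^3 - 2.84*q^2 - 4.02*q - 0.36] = -3.21*q^2 - 5.68*q - 4.02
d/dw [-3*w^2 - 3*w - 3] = -6*w - 3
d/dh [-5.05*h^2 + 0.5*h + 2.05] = 0.5 - 10.1*h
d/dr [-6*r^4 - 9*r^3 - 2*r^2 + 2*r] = -24*r^3 - 27*r^2 - 4*r + 2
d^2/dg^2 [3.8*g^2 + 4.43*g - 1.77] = 7.60000000000000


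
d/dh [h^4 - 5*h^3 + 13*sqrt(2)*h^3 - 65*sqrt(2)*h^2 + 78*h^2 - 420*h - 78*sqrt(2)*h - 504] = 4*h^3 - 15*h^2 + 39*sqrt(2)*h^2 - 130*sqrt(2)*h + 156*h - 420 - 78*sqrt(2)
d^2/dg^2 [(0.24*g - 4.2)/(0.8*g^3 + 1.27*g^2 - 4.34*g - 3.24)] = (0.9216*g^5 - 30.79296*g^4 - 65.834448*g^3 + 54.31428*g^2 + 79.504272*g - 199.532928)/(0.512*g^9 + 2.4384*g^8 - 4.46184*g^7 - 30.629057*g^6 + 4.454442*g^5 + 123.581928*g^4 + 50.597128*g^3 - 143.086176*g^2 - 136.678752*g - 34.012224)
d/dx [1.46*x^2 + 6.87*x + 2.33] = 2.92*x + 6.87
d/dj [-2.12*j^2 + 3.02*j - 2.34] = 3.02 - 4.24*j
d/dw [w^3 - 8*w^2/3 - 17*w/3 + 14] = 3*w^2 - 16*w/3 - 17/3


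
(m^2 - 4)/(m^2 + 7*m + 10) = (m - 2)/(m + 5)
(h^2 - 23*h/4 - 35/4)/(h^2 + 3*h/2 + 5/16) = 4*(h - 7)/(4*h + 1)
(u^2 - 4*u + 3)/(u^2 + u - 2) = (u - 3)/(u + 2)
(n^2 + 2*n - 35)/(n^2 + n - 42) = (n - 5)/(n - 6)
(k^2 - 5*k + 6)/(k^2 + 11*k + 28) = (k^2 - 5*k + 6)/(k^2 + 11*k + 28)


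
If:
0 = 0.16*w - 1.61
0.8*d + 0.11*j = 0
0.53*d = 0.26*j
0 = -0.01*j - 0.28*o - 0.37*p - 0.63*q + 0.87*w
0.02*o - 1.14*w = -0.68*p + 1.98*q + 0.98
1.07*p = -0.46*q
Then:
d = 0.00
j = 0.00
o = 39.89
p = 2.20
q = -5.13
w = 10.06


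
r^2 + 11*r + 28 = (r + 4)*(r + 7)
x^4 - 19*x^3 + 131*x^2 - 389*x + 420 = (x - 7)*(x - 5)*(x - 4)*(x - 3)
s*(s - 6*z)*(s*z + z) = s^3*z - 6*s^2*z^2 + s^2*z - 6*s*z^2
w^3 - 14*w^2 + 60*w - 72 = (w - 6)^2*(w - 2)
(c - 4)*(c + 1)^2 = c^3 - 2*c^2 - 7*c - 4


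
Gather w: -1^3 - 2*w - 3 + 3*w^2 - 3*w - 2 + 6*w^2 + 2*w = 9*w^2 - 3*w - 6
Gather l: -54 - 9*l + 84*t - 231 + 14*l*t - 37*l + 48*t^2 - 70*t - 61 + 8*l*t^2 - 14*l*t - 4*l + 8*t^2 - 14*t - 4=l*(8*t^2 - 50) + 56*t^2 - 350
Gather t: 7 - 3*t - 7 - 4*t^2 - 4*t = -4*t^2 - 7*t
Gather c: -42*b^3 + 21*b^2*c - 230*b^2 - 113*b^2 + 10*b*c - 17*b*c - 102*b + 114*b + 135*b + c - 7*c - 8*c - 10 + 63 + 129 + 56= -42*b^3 - 343*b^2 + 147*b + c*(21*b^2 - 7*b - 14) + 238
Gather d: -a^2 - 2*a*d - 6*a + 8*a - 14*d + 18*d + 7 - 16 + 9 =-a^2 + 2*a + d*(4 - 2*a)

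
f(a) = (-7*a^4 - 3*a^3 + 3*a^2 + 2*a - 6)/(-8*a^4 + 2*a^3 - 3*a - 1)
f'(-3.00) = -0.05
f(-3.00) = 0.68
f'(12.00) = 0.00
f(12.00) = 0.92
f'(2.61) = -0.03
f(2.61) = 1.04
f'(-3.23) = -0.05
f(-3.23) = 0.69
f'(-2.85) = -0.06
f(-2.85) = 0.67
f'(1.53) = -0.00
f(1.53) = 1.07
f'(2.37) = -0.03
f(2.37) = 1.05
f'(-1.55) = 0.12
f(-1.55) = 0.62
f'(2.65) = -0.03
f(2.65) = 1.04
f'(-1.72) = 0.02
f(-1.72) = 0.61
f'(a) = (32*a^3 - 6*a^2 + 3)*(-7*a^4 - 3*a^3 + 3*a^2 + 2*a - 6)/(-8*a^4 + 2*a^3 - 3*a - 1)^2 + (-28*a^3 - 9*a^2 + 6*a + 2)/(-8*a^4 + 2*a^3 - 3*a - 1) = (-38*a^6 + 48*a^5 + 105*a^4 - 154*a^3 + 36*a^2 - 6*a - 20)/(64*a^8 - 32*a^7 + 4*a^6 + 48*a^5 + 4*a^4 - 4*a^3 + 9*a^2 + 6*a + 1)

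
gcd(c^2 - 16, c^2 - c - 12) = c - 4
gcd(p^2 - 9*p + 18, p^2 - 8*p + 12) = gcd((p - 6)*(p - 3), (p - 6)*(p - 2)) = p - 6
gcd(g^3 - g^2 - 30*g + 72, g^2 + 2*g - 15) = g - 3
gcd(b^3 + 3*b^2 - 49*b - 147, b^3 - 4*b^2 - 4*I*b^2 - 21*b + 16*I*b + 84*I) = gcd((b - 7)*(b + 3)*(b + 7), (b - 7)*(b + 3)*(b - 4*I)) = b^2 - 4*b - 21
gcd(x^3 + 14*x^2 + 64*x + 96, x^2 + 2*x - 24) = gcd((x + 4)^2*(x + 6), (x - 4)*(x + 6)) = x + 6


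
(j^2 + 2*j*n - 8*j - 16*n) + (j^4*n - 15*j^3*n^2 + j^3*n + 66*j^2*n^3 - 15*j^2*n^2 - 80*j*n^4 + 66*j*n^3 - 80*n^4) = j^4*n - 15*j^3*n^2 + j^3*n + 66*j^2*n^3 - 15*j^2*n^2 + j^2 - 80*j*n^4 + 66*j*n^3 + 2*j*n - 8*j - 80*n^4 - 16*n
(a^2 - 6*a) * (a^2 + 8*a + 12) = a^4 + 2*a^3 - 36*a^2 - 72*a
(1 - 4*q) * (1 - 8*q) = 32*q^2 - 12*q + 1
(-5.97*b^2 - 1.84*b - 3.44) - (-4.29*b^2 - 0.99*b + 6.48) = -1.68*b^2 - 0.85*b - 9.92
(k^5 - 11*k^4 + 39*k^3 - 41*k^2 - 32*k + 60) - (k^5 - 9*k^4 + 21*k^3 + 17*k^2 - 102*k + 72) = -2*k^4 + 18*k^3 - 58*k^2 + 70*k - 12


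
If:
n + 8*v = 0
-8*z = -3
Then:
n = -8*v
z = 3/8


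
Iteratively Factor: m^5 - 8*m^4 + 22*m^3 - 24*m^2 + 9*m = (m)*(m^4 - 8*m^3 + 22*m^2 - 24*m + 9) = m*(m - 1)*(m^3 - 7*m^2 + 15*m - 9) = m*(m - 3)*(m - 1)*(m^2 - 4*m + 3) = m*(m - 3)^2*(m - 1)*(m - 1)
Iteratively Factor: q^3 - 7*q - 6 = (q + 2)*(q^2 - 2*q - 3) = (q - 3)*(q + 2)*(q + 1)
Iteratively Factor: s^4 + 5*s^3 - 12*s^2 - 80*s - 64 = (s - 4)*(s^3 + 9*s^2 + 24*s + 16) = (s - 4)*(s + 1)*(s^2 + 8*s + 16) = (s - 4)*(s + 1)*(s + 4)*(s + 4)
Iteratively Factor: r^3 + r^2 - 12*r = (r)*(r^2 + r - 12) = r*(r - 3)*(r + 4)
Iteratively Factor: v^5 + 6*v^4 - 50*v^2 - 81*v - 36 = (v - 3)*(v^4 + 9*v^3 + 27*v^2 + 31*v + 12) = (v - 3)*(v + 1)*(v^3 + 8*v^2 + 19*v + 12) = (v - 3)*(v + 1)*(v + 4)*(v^2 + 4*v + 3) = (v - 3)*(v + 1)^2*(v + 4)*(v + 3)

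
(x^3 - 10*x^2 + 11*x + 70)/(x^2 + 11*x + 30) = (x^3 - 10*x^2 + 11*x + 70)/(x^2 + 11*x + 30)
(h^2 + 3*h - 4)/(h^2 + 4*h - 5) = (h + 4)/(h + 5)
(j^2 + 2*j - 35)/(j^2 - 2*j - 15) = (j + 7)/(j + 3)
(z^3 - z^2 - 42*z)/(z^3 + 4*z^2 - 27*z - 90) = z*(z - 7)/(z^2 - 2*z - 15)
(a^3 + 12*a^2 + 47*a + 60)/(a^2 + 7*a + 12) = a + 5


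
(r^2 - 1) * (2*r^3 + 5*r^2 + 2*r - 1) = 2*r^5 + 5*r^4 - 6*r^2 - 2*r + 1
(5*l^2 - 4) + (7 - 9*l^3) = -9*l^3 + 5*l^2 + 3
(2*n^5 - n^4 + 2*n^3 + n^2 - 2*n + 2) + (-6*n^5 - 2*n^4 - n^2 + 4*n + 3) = -4*n^5 - 3*n^4 + 2*n^3 + 2*n + 5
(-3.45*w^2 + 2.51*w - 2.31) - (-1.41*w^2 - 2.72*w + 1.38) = -2.04*w^2 + 5.23*w - 3.69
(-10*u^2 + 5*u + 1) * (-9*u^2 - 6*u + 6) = 90*u^4 + 15*u^3 - 99*u^2 + 24*u + 6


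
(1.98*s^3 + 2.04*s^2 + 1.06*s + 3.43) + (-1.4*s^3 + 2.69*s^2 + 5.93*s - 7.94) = 0.58*s^3 + 4.73*s^2 + 6.99*s - 4.51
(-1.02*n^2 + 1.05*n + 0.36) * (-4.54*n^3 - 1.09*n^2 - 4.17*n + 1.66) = 4.6308*n^5 - 3.6552*n^4 + 1.4745*n^3 - 6.4641*n^2 + 0.2418*n + 0.5976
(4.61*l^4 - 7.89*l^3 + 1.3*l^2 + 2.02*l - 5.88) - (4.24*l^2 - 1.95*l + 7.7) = 4.61*l^4 - 7.89*l^3 - 2.94*l^2 + 3.97*l - 13.58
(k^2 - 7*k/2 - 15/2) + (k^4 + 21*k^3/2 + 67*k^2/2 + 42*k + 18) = k^4 + 21*k^3/2 + 69*k^2/2 + 77*k/2 + 21/2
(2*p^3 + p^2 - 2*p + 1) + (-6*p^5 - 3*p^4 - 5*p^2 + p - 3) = -6*p^5 - 3*p^4 + 2*p^3 - 4*p^2 - p - 2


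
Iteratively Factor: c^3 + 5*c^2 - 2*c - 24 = (c + 3)*(c^2 + 2*c - 8) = (c + 3)*(c + 4)*(c - 2)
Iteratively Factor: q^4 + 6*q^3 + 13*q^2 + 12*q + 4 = (q + 2)*(q^3 + 4*q^2 + 5*q + 2) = (q + 2)^2*(q^2 + 2*q + 1) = (q + 1)*(q + 2)^2*(q + 1)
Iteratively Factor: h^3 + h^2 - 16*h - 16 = (h - 4)*(h^2 + 5*h + 4) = (h - 4)*(h + 1)*(h + 4)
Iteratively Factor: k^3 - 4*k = (k - 2)*(k^2 + 2*k) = (k - 2)*(k + 2)*(k)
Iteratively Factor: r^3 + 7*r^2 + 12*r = (r)*(r^2 + 7*r + 12) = r*(r + 3)*(r + 4)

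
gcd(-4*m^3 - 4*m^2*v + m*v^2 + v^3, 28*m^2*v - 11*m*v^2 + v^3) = 1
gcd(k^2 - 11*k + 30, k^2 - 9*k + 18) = k - 6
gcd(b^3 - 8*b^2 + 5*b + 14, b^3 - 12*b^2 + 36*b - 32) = b - 2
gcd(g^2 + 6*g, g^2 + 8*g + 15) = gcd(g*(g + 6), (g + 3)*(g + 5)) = 1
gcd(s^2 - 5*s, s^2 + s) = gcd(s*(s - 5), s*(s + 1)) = s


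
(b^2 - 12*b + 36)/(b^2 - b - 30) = (b - 6)/(b + 5)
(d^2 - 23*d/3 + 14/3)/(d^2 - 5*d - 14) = (d - 2/3)/(d + 2)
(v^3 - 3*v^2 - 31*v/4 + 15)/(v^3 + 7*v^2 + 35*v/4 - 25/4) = (2*v^2 - 11*v + 12)/(2*v^2 + 9*v - 5)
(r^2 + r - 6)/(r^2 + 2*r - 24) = (r^2 + r - 6)/(r^2 + 2*r - 24)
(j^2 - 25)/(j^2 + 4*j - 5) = (j - 5)/(j - 1)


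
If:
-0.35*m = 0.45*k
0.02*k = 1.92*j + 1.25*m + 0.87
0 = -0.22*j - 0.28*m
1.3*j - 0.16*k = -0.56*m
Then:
No Solution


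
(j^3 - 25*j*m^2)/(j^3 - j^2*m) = (j^2 - 25*m^2)/(j*(j - m))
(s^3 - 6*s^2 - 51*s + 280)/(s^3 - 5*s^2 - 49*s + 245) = (s - 8)/(s - 7)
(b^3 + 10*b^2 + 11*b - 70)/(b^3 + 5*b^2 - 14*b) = (b + 5)/b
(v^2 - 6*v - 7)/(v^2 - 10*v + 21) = (v + 1)/(v - 3)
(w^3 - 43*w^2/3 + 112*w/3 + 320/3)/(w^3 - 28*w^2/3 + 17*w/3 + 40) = (w - 8)/(w - 3)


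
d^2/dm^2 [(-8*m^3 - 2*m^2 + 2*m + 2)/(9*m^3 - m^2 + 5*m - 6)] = 4*(-117*m^6 + 783*m^5 - 702*m^4 - 575*m^3 + 840*m^2 - 303*m + 13)/(729*m^9 - 243*m^8 + 1242*m^7 - 1729*m^6 + 1014*m^5 - 1713*m^4 + 1277*m^3 - 558*m^2 + 540*m - 216)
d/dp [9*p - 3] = 9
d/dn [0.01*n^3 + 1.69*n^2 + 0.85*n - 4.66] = 0.03*n^2 + 3.38*n + 0.85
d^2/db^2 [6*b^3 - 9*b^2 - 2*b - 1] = 36*b - 18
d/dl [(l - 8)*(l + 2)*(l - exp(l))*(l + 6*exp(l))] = (1 - exp(l))*(l - 8)*(l + 2)*(l + 6*exp(l)) + (l - 8)*(l + 2)*(l - exp(l))*(6*exp(l) + 1) + (l - 8)*(l - exp(l))*(l + 6*exp(l)) + (l + 2)*(l - exp(l))*(l + 6*exp(l))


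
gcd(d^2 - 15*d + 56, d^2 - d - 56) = d - 8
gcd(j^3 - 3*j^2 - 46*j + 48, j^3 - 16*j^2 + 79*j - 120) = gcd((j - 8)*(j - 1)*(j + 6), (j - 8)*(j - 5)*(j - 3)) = j - 8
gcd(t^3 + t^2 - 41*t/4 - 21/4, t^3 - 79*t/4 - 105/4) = t + 7/2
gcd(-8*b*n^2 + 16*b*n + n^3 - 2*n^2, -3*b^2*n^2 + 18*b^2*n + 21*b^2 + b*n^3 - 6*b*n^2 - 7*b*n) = 1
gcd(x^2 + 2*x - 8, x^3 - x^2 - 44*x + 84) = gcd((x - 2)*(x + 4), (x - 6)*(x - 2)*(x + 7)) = x - 2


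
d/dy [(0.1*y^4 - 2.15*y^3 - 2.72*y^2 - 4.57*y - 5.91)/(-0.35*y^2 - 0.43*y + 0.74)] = (-0.07*y^5 + 0.623499999999999*y^4 + 2.145*y^3 - 5.2029*y^2 - 8.1626*y - 5.9231)/(0.1225*y^4 + 0.301*y^3 - 0.3331*y^2 - 0.6364*y + 0.5476)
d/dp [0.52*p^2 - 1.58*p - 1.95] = 1.04*p - 1.58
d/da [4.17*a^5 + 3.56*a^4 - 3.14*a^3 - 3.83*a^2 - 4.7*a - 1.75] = 20.85*a^4 + 14.24*a^3 - 9.42*a^2 - 7.66*a - 4.7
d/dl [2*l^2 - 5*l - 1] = 4*l - 5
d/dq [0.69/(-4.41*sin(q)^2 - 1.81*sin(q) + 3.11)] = (6.0858*sin(q) + 1.2489)*cos(q)/(4.41*sin(q)^2 + 1.81*sin(q) - 3.11)^2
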